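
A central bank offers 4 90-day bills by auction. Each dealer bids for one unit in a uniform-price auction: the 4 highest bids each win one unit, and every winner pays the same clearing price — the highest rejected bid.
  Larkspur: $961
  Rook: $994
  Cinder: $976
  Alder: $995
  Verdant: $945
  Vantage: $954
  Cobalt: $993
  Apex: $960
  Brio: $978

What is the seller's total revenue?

Sorting: 995 (Alder), 994 (Rook), 993 (Cobalt), 978 (Brio), 976 (Cinder), 961 (Larkspur), …
The 4 highest are Alder, Rook, Cobalt, Brio.
Highest unsuccessful bid: $976 → clearing price.
Total revenue = 4 × $976 = $3,904.

Total revenue: $3,904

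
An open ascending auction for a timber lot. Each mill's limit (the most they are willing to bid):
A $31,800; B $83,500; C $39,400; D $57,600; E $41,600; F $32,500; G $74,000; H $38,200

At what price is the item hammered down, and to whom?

B wins at $74,000

Open ascending-bid auction: the price rises until one bidder remains; the winner pays the price at which the last rival dropped out.
Sorting limits: 83,500 (B) > 74,000 (G) > 57,600 (D) > 41,600 (E) > 39,400 (C) > 38,200 (H) > …
G is the last rival to drop out, at $74,000; B remains and wins at that price.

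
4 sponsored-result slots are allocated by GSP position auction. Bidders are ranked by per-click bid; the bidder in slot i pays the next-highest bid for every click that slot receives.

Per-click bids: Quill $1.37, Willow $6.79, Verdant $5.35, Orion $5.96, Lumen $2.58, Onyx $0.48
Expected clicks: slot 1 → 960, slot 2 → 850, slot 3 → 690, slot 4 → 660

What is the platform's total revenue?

Ranked by bid: $6.79 (Willow) > $5.96 (Orion) > $5.35 (Verdant) > $2.58 (Lumen) > $1.37 (Quill) > …
Slot 1: Willow pays $5.96 × 960 = $5721.60
Slot 2: Orion pays $5.35 × 850 = $4547.50
Slot 3: Verdant pays $2.58 × 690 = $1780.20
Slot 4: Lumen pays $1.37 × 660 = $904.20
Total = $12953.50

Total revenue: $12953.50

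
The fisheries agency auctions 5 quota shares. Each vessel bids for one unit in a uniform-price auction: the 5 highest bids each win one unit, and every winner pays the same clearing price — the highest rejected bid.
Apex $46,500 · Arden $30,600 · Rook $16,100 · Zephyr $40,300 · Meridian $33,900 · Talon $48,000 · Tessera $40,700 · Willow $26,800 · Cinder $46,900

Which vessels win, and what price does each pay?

Talon, Cinder, Apex, Tessera, Zephyr; each pays $33,900

Sorting: 48,000 (Talon), 46,900 (Cinder), 46,500 (Apex), 40,700 (Tessera), 40,300 (Zephyr), 33,900 (Meridian), 30,600 (Arden), …
Top 5: Talon, Cinder, Apex, Tessera, Zephyr.
Highest unsuccessful bid: $33,900 → clearing price.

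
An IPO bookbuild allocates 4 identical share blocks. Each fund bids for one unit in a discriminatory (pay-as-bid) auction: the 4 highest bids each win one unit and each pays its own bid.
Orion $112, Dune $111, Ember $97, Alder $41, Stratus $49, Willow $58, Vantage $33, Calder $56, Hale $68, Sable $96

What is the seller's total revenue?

Bids ranked high→low: 112 (Orion), 111 (Dune), 97 (Ember), 96 (Sable), 68 (Hale), 58 (Willow), …
Winners (4 units): Orion, Dune, Ember, Sable.
Total revenue = 112 + 111 + 97 + 96 = $416.

Total revenue: $416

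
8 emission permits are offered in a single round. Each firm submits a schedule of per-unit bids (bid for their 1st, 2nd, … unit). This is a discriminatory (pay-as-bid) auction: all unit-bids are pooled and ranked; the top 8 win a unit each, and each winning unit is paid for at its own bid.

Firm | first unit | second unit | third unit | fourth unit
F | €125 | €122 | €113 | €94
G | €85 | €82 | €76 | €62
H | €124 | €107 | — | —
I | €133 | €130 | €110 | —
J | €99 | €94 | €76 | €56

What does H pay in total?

H pays €231

All unit-bids, highest first — top 8: 133 (I-1), 130 (I-2), 125 (F-1), 124 (H-1), 122 (F-2), 113 (F-3), 110 (I-3), 107 (H-2)
Next rejected bid: €99 (not a price — pay-as-bid).
H's winning unit-bids: 124 + 107 = €231.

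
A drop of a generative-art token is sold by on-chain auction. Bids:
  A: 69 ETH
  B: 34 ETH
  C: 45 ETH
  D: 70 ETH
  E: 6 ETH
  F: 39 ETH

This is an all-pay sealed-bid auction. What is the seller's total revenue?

Bids ranked: 70 (D) > 69 (A) > 45 (C) > 39 (F) > 34 (B) > 6 (E)
D wins with the top bid; all bids are sunk regardless.
Every bidder forfeits their bid regardless of winning.
Revenue = 69 + 34 + 45 + 70 + 6 + 39 = 263 ETH.

Total revenue: 263 ETH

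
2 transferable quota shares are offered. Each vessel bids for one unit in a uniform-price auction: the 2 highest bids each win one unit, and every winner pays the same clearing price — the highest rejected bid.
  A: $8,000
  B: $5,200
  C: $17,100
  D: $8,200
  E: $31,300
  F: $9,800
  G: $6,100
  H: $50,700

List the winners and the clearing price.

H, E; each pays $17,100

Bids ranked high→low: 50,700 (H), 31,300 (E), 17,100 (C), 9,800 (F), …
Top 2: H, E.
Highest unsuccessful bid: $17,100 → clearing price.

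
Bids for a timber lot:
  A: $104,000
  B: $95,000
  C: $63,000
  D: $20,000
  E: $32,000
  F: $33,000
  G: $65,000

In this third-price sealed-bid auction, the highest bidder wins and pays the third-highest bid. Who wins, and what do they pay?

Bids in order: 104,000 (A) > 95,000 (B) > 65,000 (G) > 63,000 (C) > 33,000 (F) > 32,000 (E) > …
A is highest; pays the third-highest bid, $65,000.

A pays $65,000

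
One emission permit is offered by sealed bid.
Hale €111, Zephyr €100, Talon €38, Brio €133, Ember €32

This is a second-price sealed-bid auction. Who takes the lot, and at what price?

Sorting bids: 133 (Brio) > 111 (Hale) > 100 (Zephyr) > 38 (Talon) > 32 (Ember)
Brio wins with the highest bid; price is set by the runner-up at €111.

Brio pays €111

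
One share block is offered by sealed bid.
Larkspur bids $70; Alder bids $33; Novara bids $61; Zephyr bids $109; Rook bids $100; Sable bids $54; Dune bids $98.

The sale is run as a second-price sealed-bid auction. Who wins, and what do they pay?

Zephyr pays $100

Sorting bids: 109 (Zephyr) > 100 (Rook) > 98 (Dune) > 70 (Larkspur) > 61 (Novara) > 54 (Sable) > …
Second-price: Zephyr pays Rook's bid of $100.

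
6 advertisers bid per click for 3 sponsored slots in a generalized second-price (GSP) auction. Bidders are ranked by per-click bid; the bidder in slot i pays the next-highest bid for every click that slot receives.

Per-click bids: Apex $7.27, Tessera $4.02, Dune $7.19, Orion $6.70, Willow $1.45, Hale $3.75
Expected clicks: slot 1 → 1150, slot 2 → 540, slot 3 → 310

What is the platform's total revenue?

Total revenue: $13132.70

Sorting advertisers: $7.27 (Apex) > $7.19 (Dune) > $6.70 (Orion) > $4.02 (Tessera) > …
Slot 1: Apex pays $7.19 × 1150 = $8268.50
Slot 2: Dune pays $6.70 × 540 = $3618.00
Slot 3: Orion pays $4.02 × 310 = $1246.20
Total = $13132.70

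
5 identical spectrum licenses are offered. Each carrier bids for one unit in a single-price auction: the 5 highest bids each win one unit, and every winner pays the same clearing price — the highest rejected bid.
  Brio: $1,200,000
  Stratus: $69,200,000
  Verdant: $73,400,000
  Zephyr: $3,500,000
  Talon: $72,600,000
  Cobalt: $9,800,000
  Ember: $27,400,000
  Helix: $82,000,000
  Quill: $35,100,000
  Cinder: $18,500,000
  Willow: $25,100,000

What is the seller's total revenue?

Total revenue: $137,000,000

Ordering the bids: 82,000,000 (Helix), 73,400,000 (Verdant), 72,600,000 (Talon), 69,200,000 (Stratus), 35,100,000 (Quill), 27,400,000 (Ember), 25,100,000 (Willow), …
The 5 highest are Helix, Verdant, Talon, Stratus, Quill.
Clearing price = highest rejected bid = $27,400,000.
Total revenue = 5 × $27,400,000 = $137,000,000.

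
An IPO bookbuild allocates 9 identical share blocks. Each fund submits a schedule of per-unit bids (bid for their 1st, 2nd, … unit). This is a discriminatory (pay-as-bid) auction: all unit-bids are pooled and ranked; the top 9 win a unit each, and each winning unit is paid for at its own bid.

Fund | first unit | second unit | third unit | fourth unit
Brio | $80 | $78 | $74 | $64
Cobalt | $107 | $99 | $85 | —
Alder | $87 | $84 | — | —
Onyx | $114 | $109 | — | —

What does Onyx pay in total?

Onyx pays $223

All unit-bids, highest first — top 9: 114 (Onyx-1), 109 (Onyx-2), 107 (Cobalt-1), 99 (Cobalt-2), 87 (Alder-1), 85 (Cobalt-3), 84 (Alder-2), 80 (Brio-1), 78 (Brio-2)
Next rejected bid: $74 (not a price — pay-as-bid).
Onyx's winning unit-bids: 114 + 109 = $223.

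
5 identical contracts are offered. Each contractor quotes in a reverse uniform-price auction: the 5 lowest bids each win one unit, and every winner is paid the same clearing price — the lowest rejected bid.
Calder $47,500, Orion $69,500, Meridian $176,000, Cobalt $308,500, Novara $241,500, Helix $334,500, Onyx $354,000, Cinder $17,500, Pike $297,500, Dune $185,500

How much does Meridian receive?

Bids ranked low→high: 17,500 (Cinder), 47,500 (Calder), 69,500 (Orion), 176,000 (Meridian), 185,500 (Dune), 241,500 (Novara), 297,500 (Pike), …
The 5 lowest are Cinder, Calder, Orion, Meridian, Dune.
First losing bid is Novara's $241,500, which sets the uniform price.
Meridian wins → is paid $241,500.

Meridian is paid $241,500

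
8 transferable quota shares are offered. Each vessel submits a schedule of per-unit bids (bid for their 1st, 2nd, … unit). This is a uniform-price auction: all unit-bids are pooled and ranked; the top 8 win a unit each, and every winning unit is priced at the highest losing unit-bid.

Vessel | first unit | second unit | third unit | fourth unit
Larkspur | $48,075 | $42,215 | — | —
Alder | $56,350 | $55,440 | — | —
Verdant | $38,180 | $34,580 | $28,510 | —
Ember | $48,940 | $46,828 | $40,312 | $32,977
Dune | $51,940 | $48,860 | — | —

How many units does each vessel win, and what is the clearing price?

Merging the schedules and taking the best 8: 56,350 (Alder-1), 55,440 (Alder-2), 51,940 (Dune-1), 48,940 (Ember-1), 48,860 (Dune-2), 48,075 (Larkspur-1), 46,828 (Ember-2), 42,215 (Larkspur-2)
First bid not allocated: $40,312.
Allocation: Alder 2, Dune 2, Ember 2, Larkspur 2.

Alder 2, Dune 2, Ember 2, Larkspur 2; clearing price $40,312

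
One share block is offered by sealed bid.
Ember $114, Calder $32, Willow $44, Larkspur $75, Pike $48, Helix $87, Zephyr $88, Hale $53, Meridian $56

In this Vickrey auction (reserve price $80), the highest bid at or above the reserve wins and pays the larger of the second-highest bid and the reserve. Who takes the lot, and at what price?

Bids ranked: 114 (Ember) > 88 (Zephyr) > 87 (Helix) > 75 (Larkspur) > 56 (Meridian) > 53 (Hale) > …
Ember has the top bid at or above the reserve ($114).
Second-highest bid $88 exceeds the reserve $80 → payment $88.

Ember pays $88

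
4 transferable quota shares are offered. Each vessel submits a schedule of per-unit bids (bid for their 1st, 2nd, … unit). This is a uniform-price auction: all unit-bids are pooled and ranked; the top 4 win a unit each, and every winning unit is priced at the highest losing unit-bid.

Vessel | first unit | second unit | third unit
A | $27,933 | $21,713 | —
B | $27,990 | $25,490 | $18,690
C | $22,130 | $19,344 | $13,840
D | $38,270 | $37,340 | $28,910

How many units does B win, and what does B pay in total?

B: 1 unit, pays $27,933

Pooled unit-bids ranked (top 4): 38,270 (D-1), 37,340 (D-2), 28,910 (D-3), 27,990 (B-1)
Highest rejected unit-bid = $27,933.
B wins 1 unit(s) at $27,933 each.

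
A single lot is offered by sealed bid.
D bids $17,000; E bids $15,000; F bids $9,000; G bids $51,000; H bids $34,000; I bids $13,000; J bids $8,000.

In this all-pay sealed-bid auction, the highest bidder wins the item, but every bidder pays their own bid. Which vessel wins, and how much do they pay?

Bids ranked: 51,000 (G) > 34,000 (H) > 17,000 (D) > 15,000 (E) > 13,000 (I) > 9,000 (F) > …
G is highest and takes the item; every bidder forfeits their bid.

G pays $51,000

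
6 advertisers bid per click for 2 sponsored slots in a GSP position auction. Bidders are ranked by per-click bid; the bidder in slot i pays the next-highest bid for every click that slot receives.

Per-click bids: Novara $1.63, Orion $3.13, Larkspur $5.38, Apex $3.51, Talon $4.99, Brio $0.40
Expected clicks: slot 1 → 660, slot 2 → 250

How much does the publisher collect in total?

Total revenue: $4170.90

Sorting advertisers: $5.38 (Larkspur) > $4.99 (Talon) > $3.51 (Apex) > …
Slot 1: Larkspur pays $4.99 × 660 = $3293.40
Slot 2: Talon pays $3.51 × 250 = $877.50
Total = $4170.90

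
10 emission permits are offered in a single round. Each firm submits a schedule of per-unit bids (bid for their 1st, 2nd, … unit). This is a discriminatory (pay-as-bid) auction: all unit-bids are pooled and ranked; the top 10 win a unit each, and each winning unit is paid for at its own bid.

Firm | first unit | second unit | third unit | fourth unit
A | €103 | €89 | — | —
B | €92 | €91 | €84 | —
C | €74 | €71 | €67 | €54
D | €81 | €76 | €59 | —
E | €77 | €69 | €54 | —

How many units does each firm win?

All unit-bids, highest first — top 10: 103 (A-1), 92 (B-1), 91 (B-2), 89 (A-2), 84 (B-3), 81 (D-1), 77 (E-1), 76 (D-2), 74 (C-1), 71 (C-2)
Next rejected bid: €69 (not a price — pay-as-bid).
Allocation: A 2, B 3, C 2, D 2, E 1.

A 2, B 3, C 2, D 2, E 1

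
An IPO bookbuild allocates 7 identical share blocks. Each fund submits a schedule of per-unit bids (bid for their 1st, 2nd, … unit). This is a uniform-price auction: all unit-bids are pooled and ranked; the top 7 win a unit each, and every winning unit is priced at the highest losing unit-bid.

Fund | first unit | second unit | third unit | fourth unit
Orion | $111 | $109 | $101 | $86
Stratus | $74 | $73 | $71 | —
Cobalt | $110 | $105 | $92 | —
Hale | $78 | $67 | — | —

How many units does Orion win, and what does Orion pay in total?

Merging the schedules and taking the best 7: 111 (Orion-1), 110 (Cobalt-1), 109 (Orion-2), 105 (Cobalt-2), 101 (Orion-3), 92 (Cobalt-3), 86 (Orion-4)
The (k+1)-th unit-bid is $78.
Orion wins 4 unit(s) at $78 each.

Orion: 4 units, pays $312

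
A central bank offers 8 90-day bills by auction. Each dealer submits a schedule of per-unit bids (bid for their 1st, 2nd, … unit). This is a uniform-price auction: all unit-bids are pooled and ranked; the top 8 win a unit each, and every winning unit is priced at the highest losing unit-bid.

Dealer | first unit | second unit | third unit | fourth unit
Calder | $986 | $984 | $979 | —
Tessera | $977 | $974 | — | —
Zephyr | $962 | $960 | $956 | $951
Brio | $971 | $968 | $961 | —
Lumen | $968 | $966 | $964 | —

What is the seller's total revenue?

Merging the schedules and taking the best 8: 986 (Calder-1), 984 (Calder-2), 979 (Calder-3), 977 (Tessera-1), 974 (Tessera-2), 971 (Brio-1), 968 (Brio-2), 968 (Lumen-1)
First bid not allocated: $966.
Allocation: Brio 2, Calder 3, Lumen 1, Tessera 2. Every unit priced at $966.
Revenue = 8 × 966 = $7,728.

Total revenue: $7,728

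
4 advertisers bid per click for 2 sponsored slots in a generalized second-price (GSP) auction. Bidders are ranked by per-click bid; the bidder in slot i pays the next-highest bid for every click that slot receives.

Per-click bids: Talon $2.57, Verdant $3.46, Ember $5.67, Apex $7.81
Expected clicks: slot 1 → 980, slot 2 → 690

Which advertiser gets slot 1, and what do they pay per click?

Apex; $5.67 per click

Sorting advertisers: $7.81 (Apex) > $5.67 (Ember) > $3.46 (Verdant) > …
Slot 1 goes to the first-ranked bidder, Apex, who pays the next bid down: $5.67/click.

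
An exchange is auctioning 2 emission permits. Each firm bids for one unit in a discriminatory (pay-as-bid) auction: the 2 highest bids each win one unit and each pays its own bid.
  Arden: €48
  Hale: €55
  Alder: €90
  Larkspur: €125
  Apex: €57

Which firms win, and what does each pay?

Bids ranked high→low: 125 (Larkspur), 90 (Alder), 57 (Apex), 55 (Hale), …
The 2 highest are Larkspur, Alder.
Each winner pays its own bid: Larkspur €125, Alder €90.

Larkspur €125, Alder €90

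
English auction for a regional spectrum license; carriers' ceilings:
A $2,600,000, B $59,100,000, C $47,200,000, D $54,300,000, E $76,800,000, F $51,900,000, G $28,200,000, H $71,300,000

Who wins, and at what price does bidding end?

Ascending (English) auction: the price rises until one bidder remains; the winner pays the price at which the last rival dropped out.
Sorting limits: 76,800,000 (E) > 71,300,000 (H) > 59,100,000 (B) > 54,300,000 (D) > 51,900,000 (F) > 47,200,000 (C) > …
H is the last rival to drop out, at $71,300,000; E remains and wins at that price.

E wins at $71,300,000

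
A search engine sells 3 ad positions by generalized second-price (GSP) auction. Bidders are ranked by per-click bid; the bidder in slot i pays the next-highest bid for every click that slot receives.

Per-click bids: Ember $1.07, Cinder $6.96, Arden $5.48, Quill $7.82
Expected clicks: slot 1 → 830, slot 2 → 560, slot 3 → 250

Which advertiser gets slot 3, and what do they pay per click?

Arden; $1.07 per click

Per-click bids in order: $7.82 (Quill) > $6.96 (Cinder) > $5.48 (Arden) > $1.07 (Ember)
Slot 3 goes to the third-ranked bidder, Arden, who pays the next bid down: $1.07/click.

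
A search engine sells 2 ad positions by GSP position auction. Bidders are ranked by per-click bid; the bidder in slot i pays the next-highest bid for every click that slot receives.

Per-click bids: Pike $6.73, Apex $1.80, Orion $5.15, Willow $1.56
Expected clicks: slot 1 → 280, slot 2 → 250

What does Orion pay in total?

Orion pays $450.00

Sorting advertisers: $6.73 (Pike) > $5.15 (Orion) > $1.80 (Apex) > …
Orion holds slot 2 → pays next bid $1.80 × 250 clicks = $450.00.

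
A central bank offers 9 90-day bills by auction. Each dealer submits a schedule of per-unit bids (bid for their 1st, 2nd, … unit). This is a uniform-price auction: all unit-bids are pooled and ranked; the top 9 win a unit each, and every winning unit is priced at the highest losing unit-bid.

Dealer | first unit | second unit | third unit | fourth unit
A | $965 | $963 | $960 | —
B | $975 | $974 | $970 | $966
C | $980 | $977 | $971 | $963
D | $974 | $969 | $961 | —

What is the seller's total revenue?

Total revenue: $8,685

All unit-bids, highest first — top 9: 980 (C-1), 977 (C-2), 975 (B-1), 974 (B-2), 974 (D-1), 971 (C-3), 970 (B-3), 969 (D-2), 966 (B-4)
The (k+1)-th unit-bid is $965.
Allocation: B 4, C 3, D 2. Every unit priced at $965.
Revenue = 9 × 965 = $8,685.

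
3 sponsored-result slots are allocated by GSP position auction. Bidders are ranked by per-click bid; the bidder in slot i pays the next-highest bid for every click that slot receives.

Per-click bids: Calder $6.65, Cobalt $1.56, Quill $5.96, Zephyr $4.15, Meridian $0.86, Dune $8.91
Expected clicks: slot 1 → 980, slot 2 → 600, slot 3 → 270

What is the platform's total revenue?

Total revenue: $11213.50

Sorting advertisers: $8.91 (Dune) > $6.65 (Calder) > $5.96 (Quill) > $4.15 (Zephyr) > …
Slot 1: Dune pays $6.65 × 980 = $6517.00
Slot 2: Calder pays $5.96 × 600 = $3576.00
Slot 3: Quill pays $4.15 × 270 = $1120.50
Total = $11213.50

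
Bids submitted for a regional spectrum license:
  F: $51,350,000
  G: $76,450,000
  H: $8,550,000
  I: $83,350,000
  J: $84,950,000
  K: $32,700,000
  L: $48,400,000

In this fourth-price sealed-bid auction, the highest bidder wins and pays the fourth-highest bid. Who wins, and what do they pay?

Bids in order: 84,950,000 (J) > 83,350,000 (I) > 76,450,000 (G) > 51,350,000 (F) > 48,400,000 (L) > 32,700,000 (K) > …
J is highest; pays the fourth-highest bid, $51,350,000.

J pays $51,350,000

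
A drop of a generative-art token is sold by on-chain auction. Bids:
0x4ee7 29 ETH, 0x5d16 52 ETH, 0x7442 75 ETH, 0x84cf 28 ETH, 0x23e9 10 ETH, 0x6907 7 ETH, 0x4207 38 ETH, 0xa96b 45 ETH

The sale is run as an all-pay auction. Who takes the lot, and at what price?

0x7442 pays 75 ETH

All-pay auction: the highest bidder wins the item, but every bidder pays their own bid.
Bids ranked: 75 (0x7442) > 52 (0x5d16) > 45 (0xa96b) > 38 (0x4207) > 29 (0x4ee7) > 28 (0x84cf) > …
0x7442 is highest and takes the item; every bidder forfeits their bid.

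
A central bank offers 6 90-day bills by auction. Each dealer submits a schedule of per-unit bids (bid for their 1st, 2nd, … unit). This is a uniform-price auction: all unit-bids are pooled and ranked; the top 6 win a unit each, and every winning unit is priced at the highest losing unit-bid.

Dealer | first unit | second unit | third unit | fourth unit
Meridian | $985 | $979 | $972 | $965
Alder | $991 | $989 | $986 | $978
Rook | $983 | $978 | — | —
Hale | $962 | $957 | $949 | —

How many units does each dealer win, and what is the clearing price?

Alder 3, Meridian 2, Rook 1; clearing price $978

All unit-bids, highest first — top 6: 991 (Alder-1), 989 (Alder-2), 986 (Alder-3), 985 (Meridian-1), 983 (Rook-1), 979 (Meridian-2)
The (k+1)-th unit-bid is $978.
Allocation: Alder 3, Meridian 2, Rook 1.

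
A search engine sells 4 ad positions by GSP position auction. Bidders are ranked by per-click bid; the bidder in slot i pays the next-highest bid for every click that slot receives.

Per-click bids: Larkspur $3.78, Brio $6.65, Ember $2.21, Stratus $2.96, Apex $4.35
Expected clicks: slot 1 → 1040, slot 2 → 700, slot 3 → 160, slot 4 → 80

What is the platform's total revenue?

Total revenue: $7820.40

Ranked by bid: $6.65 (Brio) > $4.35 (Apex) > $3.78 (Larkspur) > $2.96 (Stratus) > $2.21 (Ember)
Slot 1: Brio pays $4.35 × 1040 = $4524.00
Slot 2: Apex pays $3.78 × 700 = $2646.00
Slot 3: Larkspur pays $2.96 × 160 = $473.60
Slot 4: Stratus pays $2.21 × 80 = $176.80
Total = $7820.40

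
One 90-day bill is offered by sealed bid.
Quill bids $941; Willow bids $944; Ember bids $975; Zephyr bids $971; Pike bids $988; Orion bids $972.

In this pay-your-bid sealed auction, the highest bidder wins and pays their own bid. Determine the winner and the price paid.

Sorting bids: 988 (Pike) > 975 (Ember) > 972 (Orion) > 971 (Zephyr) > 944 (Willow) > 941 (Quill)
First-price: Pike pays what they bid, $988.

Pike pays $988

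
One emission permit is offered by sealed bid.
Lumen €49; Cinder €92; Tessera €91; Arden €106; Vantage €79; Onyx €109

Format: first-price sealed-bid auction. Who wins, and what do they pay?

Bids in order: 109 (Onyx) > 106 (Arden) > 92 (Cinder) > 91 (Tessera) > 79 (Vantage) > 49 (Lumen)
Onyx has the highest bid and pays exactly that: €109.

Onyx pays €109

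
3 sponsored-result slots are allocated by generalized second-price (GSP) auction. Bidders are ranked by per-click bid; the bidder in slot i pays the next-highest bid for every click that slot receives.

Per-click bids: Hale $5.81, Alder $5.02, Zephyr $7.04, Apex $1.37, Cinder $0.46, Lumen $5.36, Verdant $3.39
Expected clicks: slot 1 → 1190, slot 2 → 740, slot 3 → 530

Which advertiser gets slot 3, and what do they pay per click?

Lumen; $5.02 per click

Per-click bids in order: $7.04 (Zephyr) > $5.81 (Hale) > $5.36 (Lumen) > $5.02 (Alder) > …
Slot 3 goes to the third-ranked bidder, Lumen, who pays the next bid down: $5.02/click.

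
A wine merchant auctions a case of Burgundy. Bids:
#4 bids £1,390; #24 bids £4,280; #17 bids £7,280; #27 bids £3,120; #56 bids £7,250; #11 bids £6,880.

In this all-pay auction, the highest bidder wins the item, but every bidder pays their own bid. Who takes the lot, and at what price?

#17 pays £7,280

All-pay auction: the highest bidder wins the item, but every bidder pays their own bid.
Bids ranked: 7,280 (#17) > 7,250 (#56) > 6,880 (#11) > 4,280 (#24) > 3,120 (#27) > 1,390 (#4)
#17 is highest and takes the item; every bidder forfeits their bid.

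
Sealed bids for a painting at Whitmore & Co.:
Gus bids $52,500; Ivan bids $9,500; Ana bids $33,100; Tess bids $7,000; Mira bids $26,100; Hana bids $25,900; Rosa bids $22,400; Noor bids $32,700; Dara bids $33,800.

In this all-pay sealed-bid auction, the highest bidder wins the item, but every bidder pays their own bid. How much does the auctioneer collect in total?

Total revenue: $243,000

Bids in order: 52,500 (Gus) > 33,800 (Dara) > 33,100 (Ana) > 32,700 (Noor) > 26,100 (Mira) > 25,900 (Hana) > …
Every bidder forfeits their bid regardless of winning.
Revenue = 52,500 + 9,500 + 33,100 + 7,000 + 26,100 + 25,900 + 22,400 + 32,700 + 33,800 = $243,000.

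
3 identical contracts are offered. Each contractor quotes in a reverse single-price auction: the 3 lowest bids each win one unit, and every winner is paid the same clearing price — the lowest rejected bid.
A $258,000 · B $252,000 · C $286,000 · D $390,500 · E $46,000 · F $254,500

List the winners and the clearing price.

Sorting: 46,000 (E), 252,000 (B), 254,500 (F), 258,000 (A), 286,000 (C), …
The 3 lowest are E, B, F.
Clearing price = lowest rejected bid = $258,000.

E, B, F; each is paid $258,000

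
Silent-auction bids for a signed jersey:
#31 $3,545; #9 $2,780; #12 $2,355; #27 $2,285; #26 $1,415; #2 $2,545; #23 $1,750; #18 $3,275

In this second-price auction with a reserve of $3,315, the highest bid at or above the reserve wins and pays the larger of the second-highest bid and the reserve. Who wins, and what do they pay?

#31 pays $3,315

Second-price auction with a reserve of $3,315: the highest bid at or above the reserve wins and pays the larger of the second-highest bid and the reserve.
Bids ranked: 3,545 (#31) > 3,275 (#18) > 2,780 (#9) > 2,545 (#2) > 2,355 (#12) > 2,285 (#27) > …
Highest eligible bid: #31 at $3,545.
Second-highest bid $3,275 is below the reserve $3,315, so the reserve binds → payment $3,315.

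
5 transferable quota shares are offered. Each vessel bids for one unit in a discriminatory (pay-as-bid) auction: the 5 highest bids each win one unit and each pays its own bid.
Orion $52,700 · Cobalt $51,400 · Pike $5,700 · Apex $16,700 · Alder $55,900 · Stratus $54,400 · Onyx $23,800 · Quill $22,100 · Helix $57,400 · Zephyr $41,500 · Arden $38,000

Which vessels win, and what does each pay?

Bids ranked high→low: 57,400 (Helix), 55,900 (Alder), 54,400 (Stratus), 52,700 (Orion), 51,400 (Cobalt), 41,500 (Zephyr), 38,000 (Arden), …
The 5 highest are Helix, Alder, Stratus, Orion, Cobalt.
Each winner pays its own bid: Helix $57,400, Alder $55,900, Stratus $54,400, Orion $52,700, Cobalt $51,400.

Helix $57,400, Alder $55,900, Stratus $54,400, Orion $52,700, Cobalt $51,400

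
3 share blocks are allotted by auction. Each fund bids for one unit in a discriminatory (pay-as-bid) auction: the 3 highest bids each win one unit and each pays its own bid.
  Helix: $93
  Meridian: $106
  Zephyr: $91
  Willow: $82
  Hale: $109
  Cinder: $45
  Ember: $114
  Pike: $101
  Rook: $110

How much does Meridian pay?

Meridian pays $0

Sorting: 114 (Ember), 110 (Rook), 109 (Hale), 106 (Meridian), 101 (Pike), …
Winners (3 units): Ember, Rook, Hale.
Meridian does not win → $0.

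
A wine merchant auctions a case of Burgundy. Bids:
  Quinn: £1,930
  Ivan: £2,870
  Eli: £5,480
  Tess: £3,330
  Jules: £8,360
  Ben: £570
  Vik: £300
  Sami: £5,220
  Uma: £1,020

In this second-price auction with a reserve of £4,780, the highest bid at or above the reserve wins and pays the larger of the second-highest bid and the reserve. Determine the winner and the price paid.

Jules pays £5,480

Rule: the highest bid at or above the reserve wins and pays the larger of the second-highest bid and the reserve.
Sorting bids: 8,360 (Jules) > 5,480 (Eli) > 5,220 (Sami) > 3,330 (Tess) > 2,870 (Ivan) > 1,930 (Quinn) > …
Highest eligible bid: Jules at £8,360.
Second-highest bid £5,480 exceeds the reserve £4,780 → payment £5,480.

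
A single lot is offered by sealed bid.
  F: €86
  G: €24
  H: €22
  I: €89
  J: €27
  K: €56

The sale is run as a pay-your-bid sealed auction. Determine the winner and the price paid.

I pays €89

Rule: the highest bidder wins and pays their own bid.
Sorting bids: 89 (I) > 86 (F) > 56 (K) > 27 (J) > 24 (G) > 22 (H)
First-price: I pays what they bid, €89.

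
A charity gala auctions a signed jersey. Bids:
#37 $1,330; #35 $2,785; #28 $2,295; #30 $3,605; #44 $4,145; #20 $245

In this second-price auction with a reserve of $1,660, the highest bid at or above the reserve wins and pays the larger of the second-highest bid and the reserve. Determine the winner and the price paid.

Sorting bids: 4,145 (#44) > 3,605 (#30) > 2,785 (#35) > 2,295 (#28) > 1,330 (#37) > 245 (#20)
Highest eligible bid: #44 at $4,145.
max(second-highest $3,605, reserve $1,660) = $3,605; the reserve does not bind.

#44 pays $3,605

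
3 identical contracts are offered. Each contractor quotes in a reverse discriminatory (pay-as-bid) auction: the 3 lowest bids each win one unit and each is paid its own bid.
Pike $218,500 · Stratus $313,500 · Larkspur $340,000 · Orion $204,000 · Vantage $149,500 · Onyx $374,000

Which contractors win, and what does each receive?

Vantage $149,500, Orion $204,000, Pike $218,500

Ordering the bids: 149,500 (Vantage), 204,000 (Orion), 218,500 (Pike), 313,500 (Stratus), 340,000 (Larkspur), …
Lowest 3: Vantage, Orion, Pike.
Each winner is paid its own bid: Vantage $149,500, Orion $204,000, Pike $218,500.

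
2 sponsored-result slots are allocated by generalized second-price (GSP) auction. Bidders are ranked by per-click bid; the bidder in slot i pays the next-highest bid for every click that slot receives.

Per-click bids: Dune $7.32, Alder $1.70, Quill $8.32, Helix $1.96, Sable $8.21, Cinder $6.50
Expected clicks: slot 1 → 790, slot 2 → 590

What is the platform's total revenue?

Sorting advertisers: $8.32 (Quill) > $8.21 (Sable) > $7.32 (Dune) > …
Slot 1: Quill pays $8.21 × 790 = $6485.90
Slot 2: Sable pays $7.32 × 590 = $4318.80
Total = $10804.70

Total revenue: $10804.70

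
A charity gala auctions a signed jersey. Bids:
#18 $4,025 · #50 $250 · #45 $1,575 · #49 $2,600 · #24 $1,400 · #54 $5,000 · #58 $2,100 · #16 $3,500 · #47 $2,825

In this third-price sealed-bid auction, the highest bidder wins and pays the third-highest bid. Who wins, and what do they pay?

Bids ranked: 5,000 (#54) > 4,025 (#18) > 3,500 (#16) > 2,825 (#47) > 2,600 (#49) > 2,100 (#58) > …
#54 is highest; pays the third-highest bid, $3,500.

#54 pays $3,500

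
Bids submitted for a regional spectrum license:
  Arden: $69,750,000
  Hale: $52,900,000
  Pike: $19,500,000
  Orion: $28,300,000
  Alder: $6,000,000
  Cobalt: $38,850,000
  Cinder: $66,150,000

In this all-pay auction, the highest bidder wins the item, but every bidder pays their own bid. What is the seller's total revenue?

Bids ranked: 69,750,000 (Arden) > 66,150,000 (Cinder) > 52,900,000 (Hale) > 38,850,000 (Cobalt) > 28,300,000 (Orion) > 19,500,000 (Pike) > …
Every bidder forfeits their bid regardless of winning.
Revenue = 69,750,000 + 52,900,000 + 19,500,000 + 28,300,000 + 6,000,000 + 38,850,000 + 66,150,000 = $281,450,000.

Total revenue: $281,450,000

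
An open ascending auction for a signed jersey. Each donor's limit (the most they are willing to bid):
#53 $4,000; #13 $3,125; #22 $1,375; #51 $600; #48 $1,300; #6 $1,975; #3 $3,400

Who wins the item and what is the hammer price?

#53 wins at $3,400

Sorting limits: 4,000 (#53) > 3,400 (#3) > 3,125 (#13) > 1,975 (#6) > 1,375 (#22) > 1,300 (#48) > …
Once the price passes $3,400, only #53 is left; the hammer falls at #3's limit of $3,400.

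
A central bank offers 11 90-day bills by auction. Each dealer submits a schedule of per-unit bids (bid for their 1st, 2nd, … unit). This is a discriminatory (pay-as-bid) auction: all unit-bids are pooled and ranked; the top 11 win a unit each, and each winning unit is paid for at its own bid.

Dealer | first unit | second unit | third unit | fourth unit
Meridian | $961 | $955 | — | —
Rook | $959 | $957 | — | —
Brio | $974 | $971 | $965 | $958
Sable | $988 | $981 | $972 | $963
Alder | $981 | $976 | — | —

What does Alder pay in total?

Merging the schedules and taking the best 11: 988 (Sable-1), 981 (Sable-2), 981 (Alder-1), 976 (Alder-2), 974 (Brio-1), 972 (Sable-3), 971 (Brio-2), 965 (Brio-3), 963 (Sable-4), 961 (Meridian-1), 959 (Rook-1)
Next rejected bid: $958 (not a price — pay-as-bid).
Alder's winning unit-bids: 981 + 976 = $1,957.

Alder pays $1,957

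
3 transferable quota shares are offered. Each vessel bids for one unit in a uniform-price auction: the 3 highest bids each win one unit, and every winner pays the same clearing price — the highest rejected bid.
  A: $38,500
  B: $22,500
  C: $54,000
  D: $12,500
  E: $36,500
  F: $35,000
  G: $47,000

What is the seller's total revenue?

Ordering the bids: 54,000 (C), 47,000 (G), 38,500 (A), 36,500 (E), 35,000 (F), …
Top 3: C, G, A.
First losing bid is E's $36,500, which sets the uniform price.
Total revenue = 3 × $36,500 = $109,500.

Total revenue: $109,500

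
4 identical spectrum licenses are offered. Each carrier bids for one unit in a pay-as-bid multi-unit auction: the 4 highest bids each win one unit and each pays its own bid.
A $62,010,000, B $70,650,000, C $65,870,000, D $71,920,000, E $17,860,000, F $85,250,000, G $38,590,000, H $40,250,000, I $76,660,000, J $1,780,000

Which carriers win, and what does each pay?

Bids ranked high→low: 85,250,000 (F), 76,660,000 (I), 71,920,000 (D), 70,650,000 (B), 65,870,000 (C), 62,010,000 (A), …
The 4 highest are F, I, D, B.
Each winner pays its own bid: F $85,250,000, I $76,660,000, D $71,920,000, B $70,650,000.

F $85,250,000, I $76,660,000, D $71,920,000, B $70,650,000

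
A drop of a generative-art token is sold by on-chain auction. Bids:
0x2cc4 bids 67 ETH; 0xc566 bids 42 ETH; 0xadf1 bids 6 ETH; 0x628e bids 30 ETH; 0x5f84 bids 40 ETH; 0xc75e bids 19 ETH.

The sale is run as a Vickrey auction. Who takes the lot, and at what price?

0x2cc4 pays 42 ETH

Vickrey auction: the highest bidder wins and pays the second-highest bid.
Bids in order: 67 (0x2cc4) > 42 (0xc566) > 40 (0x5f84) > 30 (0x628e) > 19 (0xc75e) > 6 (0xadf1)
0x2cc4 is highest; pays the second-highest bid, 42 ETH.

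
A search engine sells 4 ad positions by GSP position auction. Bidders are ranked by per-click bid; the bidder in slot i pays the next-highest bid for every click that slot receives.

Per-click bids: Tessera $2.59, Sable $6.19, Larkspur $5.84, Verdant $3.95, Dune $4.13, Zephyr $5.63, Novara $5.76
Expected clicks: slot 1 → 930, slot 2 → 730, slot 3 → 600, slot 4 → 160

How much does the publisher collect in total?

Total revenue: $13674.80

Per-click bids in order: $6.19 (Sable) > $5.84 (Larkspur) > $5.76 (Novara) > $5.63 (Zephyr) > $4.13 (Dune) > …
Slot 1: Sable pays $5.84 × 930 = $5431.20
Slot 2: Larkspur pays $5.76 × 730 = $4204.80
Slot 3: Novara pays $5.63 × 600 = $3378.00
Slot 4: Zephyr pays $4.13 × 160 = $660.80
Total = $13674.80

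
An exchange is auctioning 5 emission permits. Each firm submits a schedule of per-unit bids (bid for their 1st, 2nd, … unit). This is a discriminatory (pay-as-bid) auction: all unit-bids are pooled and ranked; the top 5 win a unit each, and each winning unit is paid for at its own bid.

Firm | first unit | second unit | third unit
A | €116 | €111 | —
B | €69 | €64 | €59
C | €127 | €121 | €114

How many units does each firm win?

Merging the schedules and taking the best 5: 127 (C-1), 121 (C-2), 116 (A-1), 114 (C-3), 111 (A-2)
Next rejected bid: €69 (not a price — pay-as-bid).
Allocation: A 2, C 3.

A 2, C 3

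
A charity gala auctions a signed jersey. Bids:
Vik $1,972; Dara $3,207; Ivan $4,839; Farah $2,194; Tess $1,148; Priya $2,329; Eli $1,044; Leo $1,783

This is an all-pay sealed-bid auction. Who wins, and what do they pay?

Sorting bids: 4,839 (Ivan) > 3,207 (Dara) > 2,329 (Priya) > 2,194 (Farah) > 1,972 (Vik) > 1,783 (Leo) > …
Ivan is highest and takes the item; every bidder forfeits their bid.

Ivan pays $4,839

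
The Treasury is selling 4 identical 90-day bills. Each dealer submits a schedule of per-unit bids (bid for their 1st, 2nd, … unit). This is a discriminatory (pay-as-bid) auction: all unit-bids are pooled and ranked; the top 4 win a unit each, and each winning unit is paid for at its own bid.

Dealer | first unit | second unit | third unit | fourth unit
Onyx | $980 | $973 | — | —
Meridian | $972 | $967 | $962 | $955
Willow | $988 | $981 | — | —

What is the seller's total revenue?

Total revenue: $3,922

Merging the schedules and taking the best 4: 988 (Willow-1), 981 (Willow-2), 980 (Onyx-1), 973 (Onyx-2)
Next rejected bid: $972 (not a price — pay-as-bid).
Each winning unit pays its own bid.
Revenue = 988 + 981 + 980 + 973 = $3,922.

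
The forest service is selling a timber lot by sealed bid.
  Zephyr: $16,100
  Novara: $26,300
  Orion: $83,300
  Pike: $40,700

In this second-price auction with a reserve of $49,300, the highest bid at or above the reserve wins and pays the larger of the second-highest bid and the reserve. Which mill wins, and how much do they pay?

Orion pays $49,300

Rule: the highest bid at or above the reserve wins and pays the larger of the second-highest bid and the reserve.
Bids in order: 83,300 (Orion) > 40,700 (Pike) > 26,300 (Novara) > 16,100 (Zephyr)
Highest eligible bid: Orion at $83,300.
Second-highest bid $40,700 is below the reserve $49,300, so the reserve binds → payment $49,300.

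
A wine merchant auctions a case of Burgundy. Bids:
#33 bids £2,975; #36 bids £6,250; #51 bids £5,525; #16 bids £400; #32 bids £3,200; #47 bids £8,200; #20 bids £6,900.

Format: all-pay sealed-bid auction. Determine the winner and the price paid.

Rule: the highest bidder wins the item, but every bidder pays their own bid.
Sorting bids: 8,200 (#47) > 6,900 (#20) > 6,250 (#36) > 5,525 (#51) > 3,200 (#32) > 2,975 (#33) > …
#47 wins with the top bid; all bids are sunk regardless.

#47 pays £8,200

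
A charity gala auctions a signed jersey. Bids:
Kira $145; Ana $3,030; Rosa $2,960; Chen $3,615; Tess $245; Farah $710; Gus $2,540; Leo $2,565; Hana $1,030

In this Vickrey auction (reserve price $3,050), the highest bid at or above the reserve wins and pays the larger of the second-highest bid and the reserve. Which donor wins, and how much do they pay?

Chen pays $3,050

Rule: the highest bid at or above the reserve wins and pays the larger of the second-highest bid and the reserve.
Sorting bids: 3,615 (Chen) > 3,030 (Ana) > 2,960 (Rosa) > 2,565 (Leo) > 2,540 (Gus) > 1,030 (Hana) > …
Highest eligible bid: Chen at $3,615.
max(second-highest $3,030, reserve $3,050) = $3,050.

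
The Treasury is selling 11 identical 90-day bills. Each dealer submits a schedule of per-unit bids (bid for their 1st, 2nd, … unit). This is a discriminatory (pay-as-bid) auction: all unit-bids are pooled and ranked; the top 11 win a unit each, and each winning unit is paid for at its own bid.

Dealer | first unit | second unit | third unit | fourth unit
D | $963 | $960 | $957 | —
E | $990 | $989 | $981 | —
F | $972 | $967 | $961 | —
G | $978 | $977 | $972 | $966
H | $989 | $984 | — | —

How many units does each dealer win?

E 3, F 2, G 4, H 2

Merging the schedules and taking the best 11: 990 (E-1), 989 (E-2), 989 (H-1), 984 (H-2), 981 (E-3), 978 (G-1), 977 (G-2), 972 (F-1), 972 (G-3), 967 (F-2), 966 (G-4)
Next rejected bid: $963 (not a price — pay-as-bid).
Allocation: E 3, F 2, G 4, H 2.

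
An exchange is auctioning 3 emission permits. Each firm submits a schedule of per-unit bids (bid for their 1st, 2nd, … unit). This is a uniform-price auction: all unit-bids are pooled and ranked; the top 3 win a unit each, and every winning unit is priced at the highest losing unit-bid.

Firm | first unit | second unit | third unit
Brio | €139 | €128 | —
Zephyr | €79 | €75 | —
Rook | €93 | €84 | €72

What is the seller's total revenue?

Total revenue: €252

Pooled unit-bids ranked (top 3): 139 (Brio-1), 128 (Brio-2), 93 (Rook-1)
The (k+1)-th unit-bid is €84.
Allocation: Brio 2, Rook 1. Every unit priced at €84.
Revenue = 3 × 84 = €252.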